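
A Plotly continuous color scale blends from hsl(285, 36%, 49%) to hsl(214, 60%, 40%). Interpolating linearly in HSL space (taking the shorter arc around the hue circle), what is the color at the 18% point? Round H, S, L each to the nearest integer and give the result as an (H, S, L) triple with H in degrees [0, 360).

(272, 40, 47)

Hue arc: Δh = 214 − 285 = -71° (|Δh| ≤ 180, already the shorter path).
H = 285 + 0.18 × (-71) = 272.22 → 272°
S = 36 + 0.18 × (60 − 36) = 40.32 → 40%
L = 49 + 0.18 × (40 − 49) = 47.38 → 47%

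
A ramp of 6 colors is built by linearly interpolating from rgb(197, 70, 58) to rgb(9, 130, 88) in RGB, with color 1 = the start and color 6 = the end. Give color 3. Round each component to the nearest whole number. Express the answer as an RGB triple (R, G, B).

(122, 94, 70)

With 6 swatches and endpoints inclusive, swatch 3 sits at t = (3 − 1)/(6 − 1) = 2/5 ≈ 0.4.
R = 197 + 0.4 × (9 − 197) = 121.8 → 122
G = 70 + 0.4 × (130 − 70) = 94 → 94
B = 58 + 0.4 × (88 − 58) = 70 → 70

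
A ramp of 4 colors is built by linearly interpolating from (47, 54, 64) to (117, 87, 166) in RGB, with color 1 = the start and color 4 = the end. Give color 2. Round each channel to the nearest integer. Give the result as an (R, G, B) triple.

With 4 swatches and endpoints inclusive, swatch 2 sits at t = (2 − 1)/(4 − 1) = 1/3 ≈ 0.3333.
R = 47 + 0.3333 × (117 − 47) = 70.331 → 70
G = 54 + 0.3333 × (87 − 54) = 64.999 → 65
B = 64 + 0.3333 × (166 − 64) = 97.997 → 98

(70, 65, 98)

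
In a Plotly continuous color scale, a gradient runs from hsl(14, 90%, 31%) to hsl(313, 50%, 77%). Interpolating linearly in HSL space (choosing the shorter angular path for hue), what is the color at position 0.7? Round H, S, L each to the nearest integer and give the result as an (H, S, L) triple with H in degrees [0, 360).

(331, 62, 63)

Hue: 313 − 14 = 299°, but |299| > 180 so the shorter arc goes the other way: Δh = 299 − 360 = -61°.
H = 14 + 0.7 × (-61) = -28.7 → -29 → -29 mod 360 = 331°
S = 90 + 0.7 × (50 − 90) = 62 → 62%
L = 31 + 0.7 × (77 − 31) = 63.2 → 63%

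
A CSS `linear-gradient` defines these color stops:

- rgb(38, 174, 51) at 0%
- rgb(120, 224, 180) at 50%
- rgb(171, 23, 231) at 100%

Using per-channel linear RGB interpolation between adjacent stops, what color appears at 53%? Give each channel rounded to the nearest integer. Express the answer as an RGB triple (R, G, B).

(123, 212, 183)

53% lies between the 50% and 100% stops, so the local fraction is t = (53 − 50)/(100 − 50) = 3/50 ≈ 0.06.
R = 120 + 0.06 × (171 − 120) = 123.06 → 123
G = 224 + 0.06 × (23 − 224) = 211.94 → 212
B = 180 + 0.06 × (231 − 180) = 183.06 → 183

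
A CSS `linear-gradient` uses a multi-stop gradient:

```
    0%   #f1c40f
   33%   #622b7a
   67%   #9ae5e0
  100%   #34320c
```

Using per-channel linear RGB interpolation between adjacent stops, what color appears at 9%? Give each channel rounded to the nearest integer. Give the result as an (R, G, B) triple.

(202, 154, 44)

9% lies between the 0% and 33% stops, so the local fraction is t = (9 − 0)/(33 − 0) = 9/33 ≈ 0.2727.
#f1c40f → (241, 196, 15); #622b7a → (98, 43, 122).
R = 241 + 0.2727 × (98 − 241) = 202.004 → 202
G = 196 + 0.2727 × (43 − 196) = 154.277 → 154
B = 15 + 0.2727 × (122 − 15) = 44.179 → 44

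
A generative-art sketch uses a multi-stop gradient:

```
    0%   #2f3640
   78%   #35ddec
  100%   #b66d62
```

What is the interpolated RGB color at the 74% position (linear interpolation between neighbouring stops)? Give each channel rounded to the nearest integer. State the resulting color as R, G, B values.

74% lies between the 0% and 78% stops, so the local fraction is t = (74 − 0)/(78 − 0) = 74/78 ≈ 0.9487.
#2f3640 → (47, 54, 64); #35ddec → (53, 221, 236).
R = 47 + 0.9487 × (53 − 47) = 52.692 → 53
G = 54 + 0.9487 × (221 − 54) = 212.433 → 212
B = 64 + 0.9487 × (236 − 64) = 227.176 → 227

(53, 212, 227)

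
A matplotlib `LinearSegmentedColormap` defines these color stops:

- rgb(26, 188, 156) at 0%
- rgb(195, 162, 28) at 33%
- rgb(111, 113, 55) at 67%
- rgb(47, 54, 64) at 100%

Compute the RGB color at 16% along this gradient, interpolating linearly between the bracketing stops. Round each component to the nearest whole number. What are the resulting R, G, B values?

16% lies between the 0% and 33% stops, so the local fraction is t = (16 − 0)/(33 − 0) = 16/33 ≈ 0.4848.
R = 26 + 0.4848 × (195 − 26) = 107.931 → 108
G = 188 + 0.4848 × (162 − 188) = 175.395 → 175
B = 156 + 0.4848 × (28 − 156) = 93.946 → 94

(108, 175, 94)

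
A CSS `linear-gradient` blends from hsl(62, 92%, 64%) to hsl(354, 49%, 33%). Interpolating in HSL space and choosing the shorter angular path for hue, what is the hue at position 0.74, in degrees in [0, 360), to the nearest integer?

12

Hue: 354 − 62 = 292°, but |292| > 180 so the shorter arc goes the other way: Δh = 292 − 360 = -68°.
H = 62 + 0.74 × (-68) = 11.68 → 12°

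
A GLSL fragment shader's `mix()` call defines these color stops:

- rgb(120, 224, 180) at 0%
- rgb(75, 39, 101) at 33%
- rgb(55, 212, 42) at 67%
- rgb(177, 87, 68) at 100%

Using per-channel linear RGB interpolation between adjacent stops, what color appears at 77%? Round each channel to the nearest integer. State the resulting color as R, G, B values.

77% lies between the 67% and 100% stops, so the local fraction is t = (77 − 67)/(100 − 67) = 10/33 ≈ 0.303.
R = 55 + 0.303 × (177 − 55) = 91.966 → 92
G = 212 + 0.303 × (87 − 212) = 174.125 → 174
B = 42 + 0.303 × (68 − 42) = 49.878 → 50

(92, 174, 50)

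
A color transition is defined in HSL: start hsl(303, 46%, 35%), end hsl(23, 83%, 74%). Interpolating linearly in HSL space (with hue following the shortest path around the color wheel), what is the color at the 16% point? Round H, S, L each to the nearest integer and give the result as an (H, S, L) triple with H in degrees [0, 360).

(316, 52, 41)

Hue: 23 − 303 = -280°, but |-280| > 180 so the shorter arc goes the other way: Δh = -280 + 360 = 80°.
H = 303 + 0.16 × (80) = 315.8 → 316°
S = 46 + 0.16 × (83 − 46) = 51.92 → 52%
L = 35 + 0.16 × (74 − 35) = 41.24 → 41%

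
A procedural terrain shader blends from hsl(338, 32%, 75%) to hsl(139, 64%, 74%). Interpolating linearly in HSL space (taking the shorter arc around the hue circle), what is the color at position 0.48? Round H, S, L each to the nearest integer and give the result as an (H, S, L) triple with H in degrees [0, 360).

Hue: 139 − 338 = -199°, but |-199| > 180 so the shorter arc goes the other way: Δh = -199 + 360 = 161°.
H = 338 + 0.48 × (161) = 415.28 → 415 → 415 mod 360 = 55°
S = 32 + 0.48 × (64 − 32) = 47.36 → 47%
L = 75 + 0.48 × (74 − 75) = 74.52 → 75%

(55, 47, 75)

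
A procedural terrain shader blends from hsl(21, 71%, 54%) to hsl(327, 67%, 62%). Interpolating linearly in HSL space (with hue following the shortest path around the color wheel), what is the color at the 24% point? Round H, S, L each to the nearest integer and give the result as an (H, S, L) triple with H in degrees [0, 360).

(8, 70, 56)

Hue: 327 − 21 = 306°, but |306| > 180 so the shorter arc goes the other way: Δh = 306 − 360 = -54°.
H = 21 + 0.24 × (-54) = 8.04 → 8°
S = 71 + 0.24 × (67 − 71) = 70.04 → 70%
L = 54 + 0.24 × (62 − 54) = 55.92 → 56%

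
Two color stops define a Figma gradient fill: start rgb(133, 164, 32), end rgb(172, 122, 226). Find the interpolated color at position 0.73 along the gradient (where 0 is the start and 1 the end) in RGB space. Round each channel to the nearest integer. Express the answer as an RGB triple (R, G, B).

(161, 133, 174)

R = 133 + 0.73 × (172 − 133) = 133 + 0.73 × 39 = 161.47 → 161
G = 164 + 0.73 × (122 − 164) = 164 + 0.73 × -42 = 133.34 → 133
B = 32 + 0.73 × (226 − 32) = 32 + 0.73 × 194 = 173.62 → 174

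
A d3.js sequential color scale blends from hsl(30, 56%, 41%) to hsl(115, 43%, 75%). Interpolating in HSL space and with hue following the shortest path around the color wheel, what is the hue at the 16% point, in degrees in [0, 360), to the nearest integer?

44

Hue arc: Δh = 115 − 30 = 85° (|Δh| ≤ 180, already the shorter path).
H = 30 + 0.16 × (85) = 43.6 → 44°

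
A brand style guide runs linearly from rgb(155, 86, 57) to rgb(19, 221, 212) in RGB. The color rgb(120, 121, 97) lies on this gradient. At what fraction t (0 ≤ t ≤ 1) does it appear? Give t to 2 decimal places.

Invert the lerp on the B channel (largest span, 155): t = (97 − 57) / (212 − 57) = 40/155 = 0.25806.
Check on R: (120 − 155)/(19 − 155) = 0.2574 ✓

0.26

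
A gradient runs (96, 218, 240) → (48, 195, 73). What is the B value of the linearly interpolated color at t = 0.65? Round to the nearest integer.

B = 240 + 0.65 × (73 − 240) = 131.45 → 131

131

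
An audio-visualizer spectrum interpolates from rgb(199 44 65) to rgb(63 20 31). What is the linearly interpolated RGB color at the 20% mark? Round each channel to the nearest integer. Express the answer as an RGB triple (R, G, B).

(172, 39, 58)

20% corresponds to t = 0.2.
R = 199 + 0.2 × (63 − 199) = 199 + 0.2 × -136 = 171.8 → 172
G = 44 + 0.2 × (20 − 44) = 44 + 0.2 × -24 = 39.2 → 39
B = 65 + 0.2 × (31 − 65) = 65 + 0.2 × -34 = 58.2 → 58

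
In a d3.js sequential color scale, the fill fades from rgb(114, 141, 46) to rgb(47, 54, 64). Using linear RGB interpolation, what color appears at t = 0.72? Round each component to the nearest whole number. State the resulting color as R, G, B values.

(66, 78, 59)

R = 114 + 0.72 × (47 − 114) = 114 + 0.72 × -67 = 65.76 → 66
G = 141 + 0.72 × (54 − 141) = 141 + 0.72 × -87 = 78.36 → 78
B = 46 + 0.72 × (64 − 46) = 46 + 0.72 × 18 = 58.96 → 59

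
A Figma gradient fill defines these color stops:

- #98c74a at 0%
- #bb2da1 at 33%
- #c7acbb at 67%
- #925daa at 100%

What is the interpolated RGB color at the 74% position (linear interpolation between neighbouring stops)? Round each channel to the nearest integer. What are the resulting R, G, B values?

74% lies between the 67% and 100% stops, so the local fraction is t = (74 − 67)/(100 − 67) = 7/33 ≈ 0.2121.
#c7acbb → (199, 172, 187); #925daa → (146, 93, 170).
R = 199 + 0.2121 × (146 − 199) = 187.759 → 188
G = 172 + 0.2121 × (93 − 172) = 155.244 → 155
B = 187 + 0.2121 × (170 − 187) = 183.394 → 183

(188, 155, 183)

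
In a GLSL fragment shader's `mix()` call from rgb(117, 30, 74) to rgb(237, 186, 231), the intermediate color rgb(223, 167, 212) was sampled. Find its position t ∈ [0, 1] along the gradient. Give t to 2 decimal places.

Invert the lerp on the B channel (largest span, 157): t = (212 − 74) / (231 − 74) = 138/157 = 0.87898.
Check on R: (223 − 117)/(237 − 117) = 0.8833 ✓

0.88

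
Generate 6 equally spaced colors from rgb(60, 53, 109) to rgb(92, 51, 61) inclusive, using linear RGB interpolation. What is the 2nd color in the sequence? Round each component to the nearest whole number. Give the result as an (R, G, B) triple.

(66, 53, 99)

With 6 swatches and endpoints inclusive, swatch 2 sits at t = (2 − 1)/(6 − 1) = 1/5 ≈ 0.2.
R = 60 + 0.2 × (92 − 60) = 66.4 → 66
G = 53 + 0.2 × (51 − 53) = 52.6 → 53
B = 109 + 0.2 × (61 − 109) = 99.4 → 99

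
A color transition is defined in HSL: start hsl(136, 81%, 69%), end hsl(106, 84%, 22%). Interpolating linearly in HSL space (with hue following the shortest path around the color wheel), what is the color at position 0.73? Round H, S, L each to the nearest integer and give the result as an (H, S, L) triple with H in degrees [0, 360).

Hue arc: Δh = 106 − 136 = -30° (|Δh| ≤ 180, already the shorter path).
H = 136 + 0.73 × (-30) = 114.1 → 114°
S = 81 + 0.73 × (84 − 81) = 83.19 → 83%
L = 69 + 0.73 × (22 − 69) = 34.69 → 35%

(114, 83, 35)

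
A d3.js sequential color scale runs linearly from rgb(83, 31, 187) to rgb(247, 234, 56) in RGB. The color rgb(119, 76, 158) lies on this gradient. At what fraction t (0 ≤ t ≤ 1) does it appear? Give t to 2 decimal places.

0.22

Invert the lerp on the G channel (largest span, 203): t = (76 − 31) / (234 − 31) = 45/203 = 0.22167.
Check on R: (119 − 83)/(247 − 83) = 0.2195 ✓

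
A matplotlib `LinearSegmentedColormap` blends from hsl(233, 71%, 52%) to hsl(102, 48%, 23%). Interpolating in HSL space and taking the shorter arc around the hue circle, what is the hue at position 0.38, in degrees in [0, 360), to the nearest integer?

Hue arc: Δh = 102 − 233 = -131° (|Δh| ≤ 180, already the shorter path).
H = 233 + 0.38 × (-131) = 183.22 → 183°

183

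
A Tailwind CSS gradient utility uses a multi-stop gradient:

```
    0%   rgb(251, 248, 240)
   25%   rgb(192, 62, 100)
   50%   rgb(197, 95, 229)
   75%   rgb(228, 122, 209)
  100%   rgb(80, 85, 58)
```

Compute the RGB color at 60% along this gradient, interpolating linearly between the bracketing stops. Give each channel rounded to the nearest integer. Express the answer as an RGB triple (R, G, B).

60% lies between the 50% and 75% stops, so the local fraction is t = (60 − 50)/(75 − 50) = 10/25 ≈ 0.4.
R = 197 + 0.4 × (228 − 197) = 209.4 → 209
G = 95 + 0.4 × (122 − 95) = 105.8 → 106
B = 229 + 0.4 × (209 − 229) = 221 → 221

(209, 106, 221)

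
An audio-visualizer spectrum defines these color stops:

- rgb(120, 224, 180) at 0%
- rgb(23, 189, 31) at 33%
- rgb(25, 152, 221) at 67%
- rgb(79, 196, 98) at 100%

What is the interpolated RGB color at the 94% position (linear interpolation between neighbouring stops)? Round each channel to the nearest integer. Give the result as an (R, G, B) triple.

94% lies between the 67% and 100% stops, so the local fraction is t = (94 − 67)/(100 − 67) = 27/33 ≈ 0.8182.
R = 25 + 0.8182 × (79 − 25) = 69.183 → 69
G = 152 + 0.8182 × (196 − 152) = 188.001 → 188
B = 221 + 0.8182 × (98 − 221) = 120.361 → 120

(69, 188, 120)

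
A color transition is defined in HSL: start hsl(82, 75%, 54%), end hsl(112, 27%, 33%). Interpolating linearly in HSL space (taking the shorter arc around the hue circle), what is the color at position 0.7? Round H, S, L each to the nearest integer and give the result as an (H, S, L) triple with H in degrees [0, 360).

(103, 41, 39)

Hue arc: Δh = 112 − 82 = 30° (|Δh| ≤ 180, already the shorter path).
H = 82 + 0.7 × (30) = 103 → 103°
S = 75 + 0.7 × (27 − 75) = 41.4 → 41%
L = 54 + 0.7 × (33 − 54) = 39.3 → 39%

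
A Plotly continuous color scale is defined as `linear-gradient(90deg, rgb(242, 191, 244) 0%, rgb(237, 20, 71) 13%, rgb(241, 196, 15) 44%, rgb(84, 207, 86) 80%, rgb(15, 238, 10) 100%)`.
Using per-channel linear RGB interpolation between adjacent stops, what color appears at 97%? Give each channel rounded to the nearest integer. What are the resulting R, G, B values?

(25, 233, 21)

97% lies between the 80% and 100% stops, so the local fraction is t = (97 − 80)/(100 − 80) = 17/20 ≈ 0.85.
R = 84 + 0.85 × (15 − 84) = 25.35 → 25
G = 207 + 0.85 × (238 − 207) = 233.35 → 233
B = 86 + 0.85 × (10 − 86) = 21.4 → 21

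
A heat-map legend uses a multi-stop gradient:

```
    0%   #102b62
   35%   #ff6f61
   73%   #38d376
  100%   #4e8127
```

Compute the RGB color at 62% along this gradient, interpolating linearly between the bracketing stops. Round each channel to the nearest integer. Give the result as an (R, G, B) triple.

(114, 182, 112)

62% lies between the 35% and 73% stops, so the local fraction is t = (62 − 35)/(73 − 35) = 27/38 ≈ 0.7105.
#ff6f61 → (255, 111, 97); #38d376 → (56, 211, 118).
R = 255 + 0.7105 × (56 − 255) = 113.611 → 114
G = 111 + 0.7105 × (211 − 111) = 182.05 → 182
B = 97 + 0.7105 × (118 − 97) = 111.921 → 112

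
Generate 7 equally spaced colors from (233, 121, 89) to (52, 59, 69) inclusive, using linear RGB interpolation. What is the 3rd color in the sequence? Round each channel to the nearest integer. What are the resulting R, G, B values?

With 7 swatches and endpoints inclusive, swatch 3 sits at t = (3 − 1)/(7 − 1) = 2/6 ≈ 0.3333.
R = 233 + 0.3333 × (52 − 233) = 172.673 → 173
G = 121 + 0.3333 × (59 − 121) = 100.335 → 100
B = 89 + 0.3333 × (69 − 89) = 82.334 → 82

(173, 100, 82)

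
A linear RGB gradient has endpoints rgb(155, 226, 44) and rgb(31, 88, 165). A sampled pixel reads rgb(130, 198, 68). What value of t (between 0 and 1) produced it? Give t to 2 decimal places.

Invert the lerp on the G channel (largest span, 138): t = (198 − 226) / (88 − 226) = -28/-138 = 0.2029.
Check on R: (130 − 155)/(31 − 155) = 0.2016 ✓

0.20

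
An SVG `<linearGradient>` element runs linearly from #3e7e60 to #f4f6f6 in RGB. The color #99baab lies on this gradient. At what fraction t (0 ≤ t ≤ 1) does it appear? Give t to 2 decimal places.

Invert the lerp on the R channel (largest span, 182): t = (153 − 62) / (244 − 62) = 91/182 = 0.5.
Check on G: (186 − 126)/(246 − 126) = 0.5 ✓

0.50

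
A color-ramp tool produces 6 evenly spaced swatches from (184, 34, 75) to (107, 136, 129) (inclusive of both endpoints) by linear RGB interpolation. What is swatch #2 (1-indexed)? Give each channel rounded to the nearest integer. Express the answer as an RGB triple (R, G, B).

With 6 swatches and endpoints inclusive, swatch 2 sits at t = (2 − 1)/(6 − 1) = 1/5 ≈ 0.2.
R = 184 + 0.2 × (107 − 184) = 168.6 → 169
G = 34 + 0.2 × (136 − 34) = 54.4 → 54
B = 75 + 0.2 × (129 − 75) = 85.8 → 86

(169, 54, 86)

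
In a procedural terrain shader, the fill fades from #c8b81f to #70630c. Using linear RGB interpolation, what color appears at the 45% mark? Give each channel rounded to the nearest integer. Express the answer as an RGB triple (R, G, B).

(160, 146, 22)

#c8b81f → (200, 184, 31); #70630c → (112, 99, 12).
45% corresponds to t = 0.45.
R = 200 + 0.45 × (112 − 200) = 200 + 0.45 × -88 = 160.4 → 160
G = 184 + 0.45 × (99 − 184) = 184 + 0.45 × -85 = 145.75 → 146
B = 31 + 0.45 × (12 − 31) = 31 + 0.45 × -19 = 22.45 → 22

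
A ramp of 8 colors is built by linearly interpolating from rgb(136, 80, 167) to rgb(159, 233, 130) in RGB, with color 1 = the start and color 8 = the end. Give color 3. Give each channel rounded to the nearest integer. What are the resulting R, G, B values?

(143, 124, 156)

With 8 swatches and endpoints inclusive, swatch 3 sits at t = (3 − 1)/(8 − 1) = 2/7 ≈ 0.2857.
R = 136 + 0.2857 × (159 − 136) = 142.571 → 143
G = 80 + 0.2857 × (233 − 80) = 123.712 → 124
B = 167 + 0.2857 × (130 − 167) = 156.429 → 156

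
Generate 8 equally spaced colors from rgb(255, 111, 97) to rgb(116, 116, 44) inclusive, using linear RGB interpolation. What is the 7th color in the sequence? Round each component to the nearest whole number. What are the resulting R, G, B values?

(136, 115, 52)

With 8 swatches and endpoints inclusive, swatch 7 sits at t = (7 − 1)/(8 − 1) = 6/7 ≈ 0.8571.
R = 255 + 0.8571 × (116 − 255) = 135.863 → 136
G = 111 + 0.8571 × (116 − 111) = 115.285 → 115
B = 97 + 0.8571 × (44 − 97) = 51.574 → 52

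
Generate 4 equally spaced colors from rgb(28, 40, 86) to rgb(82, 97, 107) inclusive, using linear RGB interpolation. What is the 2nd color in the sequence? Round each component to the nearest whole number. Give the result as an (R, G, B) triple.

(46, 59, 93)

With 4 swatches and endpoints inclusive, swatch 2 sits at t = (2 − 1)/(4 − 1) = 1/3 ≈ 0.3333.
R = 28 + 0.3333 × (82 − 28) = 45.998 → 46
G = 40 + 0.3333 × (97 − 40) = 58.998 → 59
B = 86 + 0.3333 × (107 − 86) = 92.999 → 93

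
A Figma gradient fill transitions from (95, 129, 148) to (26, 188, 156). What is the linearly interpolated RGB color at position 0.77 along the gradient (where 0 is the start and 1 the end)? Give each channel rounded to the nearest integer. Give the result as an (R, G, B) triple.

(42, 174, 154)

R = 95 + 0.77 × (26 − 95) = 95 + 0.77 × -69 = 41.87 → 42
G = 129 + 0.77 × (188 − 129) = 129 + 0.77 × 59 = 174.43 → 174
B = 148 + 0.77 × (156 − 148) = 148 + 0.77 × 8 = 154.16 → 154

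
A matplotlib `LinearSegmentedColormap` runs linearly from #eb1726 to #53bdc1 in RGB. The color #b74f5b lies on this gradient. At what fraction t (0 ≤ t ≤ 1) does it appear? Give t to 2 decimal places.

0.34

Invert the lerp on the G channel (largest span, 166): t = (79 − 23) / (189 − 23) = 56/166 = 0.33735.
Check on R: (183 − 235)/(83 − 235) = 0.3421 ✓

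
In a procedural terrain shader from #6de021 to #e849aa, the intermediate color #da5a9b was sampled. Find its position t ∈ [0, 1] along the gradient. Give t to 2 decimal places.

Invert the lerp on the G channel (largest span, 151): t = (90 − 224) / (73 − 224) = -134/-151 = 0.88742.
Check on R: (218 − 109)/(232 − 109) = 0.8862 ✓

0.89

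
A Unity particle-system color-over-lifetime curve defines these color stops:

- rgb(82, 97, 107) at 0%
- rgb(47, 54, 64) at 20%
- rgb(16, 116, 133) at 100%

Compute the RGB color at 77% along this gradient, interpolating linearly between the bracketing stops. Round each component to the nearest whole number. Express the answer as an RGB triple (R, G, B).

(25, 98, 113)

77% lies between the 20% and 100% stops, so the local fraction is t = (77 − 20)/(100 − 20) = 57/80 ≈ 0.7125.
R = 47 + 0.7125 × (16 − 47) = 24.912 → 25
G = 54 + 0.7125 × (116 − 54) = 98.175 → 98
B = 64 + 0.7125 × (133 − 64) = 113.162 → 113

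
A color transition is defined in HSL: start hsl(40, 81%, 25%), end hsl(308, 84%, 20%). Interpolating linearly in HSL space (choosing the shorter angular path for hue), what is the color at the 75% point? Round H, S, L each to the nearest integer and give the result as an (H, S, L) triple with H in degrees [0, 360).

Hue: 308 − 40 = 268°, but |268| > 180 so the shorter arc goes the other way: Δh = 268 − 360 = -92°.
H = 40 + 0.75 × (-92) = -29 → -29 → -29 mod 360 = 331°
S = 81 + 0.75 × (84 − 81) = 83.25 → 83%
L = 25 + 0.75 × (20 − 25) = 21.25 → 21%

(331, 83, 21)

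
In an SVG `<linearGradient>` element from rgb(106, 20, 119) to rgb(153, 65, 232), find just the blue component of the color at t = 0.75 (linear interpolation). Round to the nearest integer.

204

B = 119 + 0.75 × (232 − 119) = 203.75 → 204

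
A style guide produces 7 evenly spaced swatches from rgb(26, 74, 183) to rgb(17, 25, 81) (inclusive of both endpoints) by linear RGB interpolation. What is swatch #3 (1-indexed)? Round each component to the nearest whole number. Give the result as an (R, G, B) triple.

(23, 58, 149)

With 7 swatches and endpoints inclusive, swatch 3 sits at t = (3 − 1)/(7 − 1) = 2/6 ≈ 0.3333.
R = 26 + 0.3333 × (17 − 26) = 23 → 23
G = 74 + 0.3333 × (25 − 74) = 57.668 → 58
B = 183 + 0.3333 × (81 − 183) = 149.003 → 149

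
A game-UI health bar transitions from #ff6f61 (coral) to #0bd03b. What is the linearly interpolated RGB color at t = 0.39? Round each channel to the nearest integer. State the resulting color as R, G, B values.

#ff6f61 → (255, 111, 97); #0bd03b → (11, 208, 59).
R = 255 + 0.39 × (11 − 255) = 255 + 0.39 × -244 = 159.84 → 160
G = 111 + 0.39 × (208 − 111) = 111 + 0.39 × 97 = 148.83 → 149
B = 97 + 0.39 × (59 − 97) = 97 + 0.39 × -38 = 82.18 → 82
So the blended color is (160, 149, 82), about #a09552.

(160, 149, 82)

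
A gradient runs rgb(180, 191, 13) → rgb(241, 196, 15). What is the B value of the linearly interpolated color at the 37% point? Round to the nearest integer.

14

B = 13 + 0.37 × (15 − 13) = 13.74 → 14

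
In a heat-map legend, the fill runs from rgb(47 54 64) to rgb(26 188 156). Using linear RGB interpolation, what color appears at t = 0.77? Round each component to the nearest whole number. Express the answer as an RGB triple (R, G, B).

(31, 157, 135)

R = 47 + 0.77 × (26 − 47) = 47 + 0.77 × -21 = 30.83 → 31
G = 54 + 0.77 × (188 − 54) = 54 + 0.77 × 134 = 157.18 → 157
B = 64 + 0.77 × (156 − 64) = 64 + 0.77 × 92 = 134.84 → 135
So the blended color is (31, 157, 135), about #1f9d87.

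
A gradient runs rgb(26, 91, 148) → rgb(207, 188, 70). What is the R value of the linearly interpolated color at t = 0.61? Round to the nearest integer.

136

R = 26 + 0.61 × (207 − 26) = 136.41 → 136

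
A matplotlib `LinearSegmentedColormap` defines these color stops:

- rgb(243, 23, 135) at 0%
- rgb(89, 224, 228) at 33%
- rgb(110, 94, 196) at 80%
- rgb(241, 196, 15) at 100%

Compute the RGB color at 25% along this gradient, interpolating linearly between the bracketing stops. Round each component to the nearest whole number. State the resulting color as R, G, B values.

(126, 175, 205)

25% lies between the 0% and 33% stops, so the local fraction is t = (25 − 0)/(33 − 0) = 25/33 ≈ 0.7576.
R = 243 + 0.7576 × (89 − 243) = 126.33 → 126
G = 23 + 0.7576 × (224 − 23) = 175.278 → 175
B = 135 + 0.7576 × (228 − 135) = 205.457 → 205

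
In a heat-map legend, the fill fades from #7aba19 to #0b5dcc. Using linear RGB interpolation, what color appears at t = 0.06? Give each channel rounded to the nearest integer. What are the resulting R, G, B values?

#7aba19 → (122, 186, 25); #0b5dcc → (11, 93, 204).
R = 122 + 0.06 × (11 − 122) = 122 + 0.06 × -111 = 115.34 → 115
G = 186 + 0.06 × (93 − 186) = 186 + 0.06 × -93 = 180.42 → 180
B = 25 + 0.06 × (204 − 25) = 25 + 0.06 × 179 = 35.74 → 36

(115, 180, 36)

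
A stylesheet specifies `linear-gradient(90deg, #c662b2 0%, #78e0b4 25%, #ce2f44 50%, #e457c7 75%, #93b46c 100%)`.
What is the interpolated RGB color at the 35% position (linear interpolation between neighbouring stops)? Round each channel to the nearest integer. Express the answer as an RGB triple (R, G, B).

35% lies between the 25% and 50% stops, so the local fraction is t = (35 − 25)/(50 − 25) = 10/25 ≈ 0.4.
#78e0b4 → (120, 224, 180); #ce2f44 → (206, 47, 68).
R = 120 + 0.4 × (206 − 120) = 154.4 → 154
G = 224 + 0.4 × (47 − 224) = 153.2 → 153
B = 180 + 0.4 × (68 − 180) = 135.2 → 135

(154, 153, 135)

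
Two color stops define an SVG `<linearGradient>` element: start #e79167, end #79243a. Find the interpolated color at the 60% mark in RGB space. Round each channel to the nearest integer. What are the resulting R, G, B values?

#e79167 → (231, 145, 103); #79243a → (121, 36, 58).
60% corresponds to t = 0.6.
R = 231 + 0.6 × (121 − 231) = 231 + 0.6 × -110 = 165 → 165
G = 145 + 0.6 × (36 − 145) = 145 + 0.6 × -109 = 79.6 → 80
B = 103 + 0.6 × (58 − 103) = 103 + 0.6 × -45 = 76 → 76

(165, 80, 76)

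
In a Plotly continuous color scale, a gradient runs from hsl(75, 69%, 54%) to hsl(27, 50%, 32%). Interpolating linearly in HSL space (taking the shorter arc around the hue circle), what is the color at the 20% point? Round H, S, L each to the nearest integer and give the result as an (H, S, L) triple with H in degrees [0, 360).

(65, 65, 50)

Hue arc: Δh = 27 − 75 = -48° (|Δh| ≤ 180, already the shorter path).
H = 75 + 0.2 × (-48) = 65.4 → 65°
S = 69 + 0.2 × (50 − 69) = 65.2 → 65%
L = 54 + 0.2 × (32 − 54) = 49.6 → 50%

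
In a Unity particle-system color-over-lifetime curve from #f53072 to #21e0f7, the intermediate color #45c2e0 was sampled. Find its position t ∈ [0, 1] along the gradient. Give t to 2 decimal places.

Invert the lerp on the R channel (largest span, 212): t = (69 − 245) / (33 − 245) = -176/-212 = 0.83019.
Check on G: (194 − 48)/(224 − 48) = 0.8295 ✓

0.83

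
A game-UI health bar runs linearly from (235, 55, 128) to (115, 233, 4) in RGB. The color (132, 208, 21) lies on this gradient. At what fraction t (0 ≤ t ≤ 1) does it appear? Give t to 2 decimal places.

Invert the lerp on the G channel (largest span, 178): t = (208 − 55) / (233 − 55) = 153/178 = 0.85955.
Check on R: (132 − 235)/(115 − 235) = 0.8583 ✓

0.86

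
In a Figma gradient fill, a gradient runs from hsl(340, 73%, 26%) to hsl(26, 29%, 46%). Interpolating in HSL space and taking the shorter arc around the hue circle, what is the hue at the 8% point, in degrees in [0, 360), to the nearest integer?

Hue: 26 − 340 = -314°, but |-314| > 180 so the shorter arc goes the other way: Δh = -314 + 360 = 46°.
H = 340 + 0.08 × (46) = 343.68 → 344°

344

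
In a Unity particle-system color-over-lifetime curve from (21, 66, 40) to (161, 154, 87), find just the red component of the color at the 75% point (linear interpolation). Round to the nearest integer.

R = 21 + 0.75 × (161 − 21) = 126 → 126

126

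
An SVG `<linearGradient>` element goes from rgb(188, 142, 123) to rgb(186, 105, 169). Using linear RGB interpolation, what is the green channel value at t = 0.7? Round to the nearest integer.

116

G = 142 + 0.7 × (105 − 142) = 116.1 → 116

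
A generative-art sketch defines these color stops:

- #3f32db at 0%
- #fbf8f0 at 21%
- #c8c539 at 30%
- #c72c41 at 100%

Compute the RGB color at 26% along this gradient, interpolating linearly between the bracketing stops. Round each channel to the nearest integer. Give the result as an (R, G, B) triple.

26% lies between the 21% and 30% stops, so the local fraction is t = (26 − 21)/(30 − 21) = 5/9 ≈ 0.5556.
#fbf8f0 → (251, 248, 240); #c8c539 → (200, 197, 57).
R = 251 + 0.5556 × (200 − 251) = 222.664 → 223
G = 248 + 0.5556 × (197 − 248) = 219.664 → 220
B = 240 + 0.5556 × (57 − 240) = 138.325 → 138

(223, 220, 138)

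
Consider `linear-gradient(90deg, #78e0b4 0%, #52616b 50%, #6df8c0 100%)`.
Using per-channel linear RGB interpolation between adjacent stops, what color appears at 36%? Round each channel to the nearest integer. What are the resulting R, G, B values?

(93, 133, 127)

36% lies between the 0% and 50% stops, so the local fraction is t = (36 − 0)/(50 − 0) = 36/50 ≈ 0.72.
#78e0b4 → (120, 224, 180); #52616b → (82, 97, 107).
R = 120 + 0.72 × (82 − 120) = 92.64 → 93
G = 224 + 0.72 × (97 − 224) = 132.56 → 133
B = 180 + 0.72 × (107 − 180) = 127.44 → 127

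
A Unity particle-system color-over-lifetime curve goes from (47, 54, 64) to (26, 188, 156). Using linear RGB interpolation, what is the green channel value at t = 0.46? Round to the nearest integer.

116

G = 54 + 0.46 × (188 − 54) = 115.64 → 116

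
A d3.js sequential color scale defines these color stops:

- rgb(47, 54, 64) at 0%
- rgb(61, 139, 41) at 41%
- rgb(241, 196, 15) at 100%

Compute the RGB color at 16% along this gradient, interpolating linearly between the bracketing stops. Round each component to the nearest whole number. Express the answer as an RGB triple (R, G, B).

16% lies between the 0% and 41% stops, so the local fraction is t = (16 − 0)/(41 − 0) = 16/41 ≈ 0.3902.
R = 47 + 0.3902 × (61 − 47) = 52.463 → 52
G = 54 + 0.3902 × (139 − 54) = 87.167 → 87
B = 64 + 0.3902 × (41 − 64) = 55.025 → 55

(52, 87, 55)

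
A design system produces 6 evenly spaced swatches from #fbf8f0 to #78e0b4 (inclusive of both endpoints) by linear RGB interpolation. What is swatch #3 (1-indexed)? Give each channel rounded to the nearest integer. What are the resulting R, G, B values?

With 6 swatches and endpoints inclusive, swatch 3 sits at t = (3 − 1)/(6 − 1) = 2/5 ≈ 0.4.
#fbf8f0 → (251, 248, 240); #78e0b4 → (120, 224, 180).
R = 251 + 0.4 × (120 − 251) = 198.6 → 199
G = 248 + 0.4 × (224 − 248) = 238.4 → 238
B = 240 + 0.4 × (180 − 240) = 216 → 216

(199, 238, 216)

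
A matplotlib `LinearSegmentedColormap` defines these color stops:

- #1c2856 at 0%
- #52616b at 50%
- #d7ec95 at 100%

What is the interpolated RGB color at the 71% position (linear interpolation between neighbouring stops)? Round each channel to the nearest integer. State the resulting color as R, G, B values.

71% lies between the 50% and 100% stops, so the local fraction is t = (71 − 50)/(100 − 50) = 21/50 ≈ 0.42.
#52616b → (82, 97, 107); #d7ec95 → (215, 236, 149).
R = 82 + 0.42 × (215 − 82) = 137.86 → 138
G = 97 + 0.42 × (236 − 97) = 155.38 → 155
B = 107 + 0.42 × (149 − 107) = 124.64 → 125

(138, 155, 125)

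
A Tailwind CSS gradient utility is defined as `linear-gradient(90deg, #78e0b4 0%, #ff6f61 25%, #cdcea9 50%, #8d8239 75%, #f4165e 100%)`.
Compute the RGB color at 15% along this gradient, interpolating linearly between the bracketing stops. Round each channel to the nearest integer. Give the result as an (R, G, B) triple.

15% lies between the 0% and 25% stops, so the local fraction is t = (15 − 0)/(25 − 0) = 15/25 ≈ 0.6.
#78e0b4 → (120, 224, 180); #ff6f61 → (255, 111, 97).
R = 120 + 0.6 × (255 − 120) = 201 → 201
G = 224 + 0.6 × (111 − 224) = 156.2 → 156
B = 180 + 0.6 × (97 − 180) = 130.2 → 130

(201, 156, 130)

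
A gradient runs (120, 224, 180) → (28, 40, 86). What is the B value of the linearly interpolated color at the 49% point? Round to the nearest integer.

B = 180 + 0.49 × (86 − 180) = 133.94 → 134

134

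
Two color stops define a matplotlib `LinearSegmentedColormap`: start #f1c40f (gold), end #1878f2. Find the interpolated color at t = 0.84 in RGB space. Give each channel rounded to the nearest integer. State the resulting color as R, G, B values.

#f1c40f → (241, 196, 15); #1878f2 → (24, 120, 242).
R = 241 + 0.84 × (24 − 241) = 241 + 0.84 × -217 = 58.72 → 59
G = 196 + 0.84 × (120 − 196) = 196 + 0.84 × -76 = 132.16 → 132
B = 15 + 0.84 × (242 − 15) = 15 + 0.84 × 227 = 205.68 → 206

(59, 132, 206)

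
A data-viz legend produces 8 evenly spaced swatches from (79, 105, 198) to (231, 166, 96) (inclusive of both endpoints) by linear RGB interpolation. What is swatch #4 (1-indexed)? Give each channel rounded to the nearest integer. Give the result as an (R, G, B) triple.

(144, 131, 154)

With 8 swatches and endpoints inclusive, swatch 4 sits at t = (4 − 1)/(8 − 1) = 3/7 ≈ 0.4286.
R = 79 + 0.4286 × (231 − 79) = 144.147 → 144
G = 105 + 0.4286 × (166 − 105) = 131.145 → 131
B = 198 + 0.4286 × (96 − 198) = 154.283 → 154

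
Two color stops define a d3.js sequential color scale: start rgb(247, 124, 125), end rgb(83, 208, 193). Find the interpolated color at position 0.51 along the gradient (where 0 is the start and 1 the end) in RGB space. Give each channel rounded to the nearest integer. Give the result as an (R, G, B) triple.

(163, 167, 160)

R = 247 + 0.51 × (83 − 247) = 247 + 0.51 × -164 = 163.36 → 163
G = 124 + 0.51 × (208 − 124) = 124 + 0.51 × 84 = 166.84 → 167
B = 125 + 0.51 × (193 − 125) = 125 + 0.51 × 68 = 159.68 → 160
So the blended color is (163, 167, 160), about #a3a7a0.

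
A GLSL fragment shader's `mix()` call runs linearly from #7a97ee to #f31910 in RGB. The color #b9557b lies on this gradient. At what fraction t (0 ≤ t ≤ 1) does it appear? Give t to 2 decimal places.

0.52

Invert the lerp on the B channel (largest span, 222): t = (123 − 238) / (16 − 238) = -115/-222 = 0.51802.
Check on R: (185 − 122)/(243 − 122) = 0.5207 ✓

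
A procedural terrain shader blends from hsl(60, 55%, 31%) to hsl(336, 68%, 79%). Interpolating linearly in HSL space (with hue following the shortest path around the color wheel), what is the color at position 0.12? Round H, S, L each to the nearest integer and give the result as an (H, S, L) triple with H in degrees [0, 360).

Hue: 336 − 60 = 276°, but |276| > 180 so the shorter arc goes the other way: Δh = 276 − 360 = -84°.
H = 60 + 0.12 × (-84) = 49.92 → 50°
S = 55 + 0.12 × (68 − 55) = 56.56 → 57%
L = 31 + 0.12 × (79 − 31) = 36.76 → 37%

(50, 57, 37)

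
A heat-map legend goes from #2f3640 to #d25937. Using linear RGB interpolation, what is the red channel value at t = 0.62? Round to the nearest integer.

148

R₁ = 47 (from #2f3640), R₂ = 210 (from #d25937).
R = 47 + 0.62 × (210 − 47) = 148.06 → 148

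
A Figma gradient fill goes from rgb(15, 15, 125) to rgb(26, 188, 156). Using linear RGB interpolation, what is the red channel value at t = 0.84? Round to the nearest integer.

24

R = 15 + 0.84 × (26 − 15) = 24.24 → 24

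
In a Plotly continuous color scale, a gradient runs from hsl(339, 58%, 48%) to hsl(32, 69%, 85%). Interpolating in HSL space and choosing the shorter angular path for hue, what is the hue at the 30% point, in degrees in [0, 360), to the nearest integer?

355

Hue: 32 − 339 = -307°, but |-307| > 180 so the shorter arc goes the other way: Δh = -307 + 360 = 53°.
H = 339 + 0.3 × (53) = 354.9 → 355°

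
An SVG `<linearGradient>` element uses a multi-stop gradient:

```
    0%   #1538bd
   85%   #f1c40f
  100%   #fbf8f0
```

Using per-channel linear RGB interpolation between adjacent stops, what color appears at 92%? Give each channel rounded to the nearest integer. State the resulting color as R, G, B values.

92% lies between the 85% and 100% stops, so the local fraction is t = (92 − 85)/(100 − 85) = 7/15 ≈ 0.4667.
#f1c40f → (241, 196, 15); #fbf8f0 → (251, 248, 240).
R = 241 + 0.4667 × (251 − 241) = 245.667 → 246
G = 196 + 0.4667 × (248 − 196) = 220.268 → 220
B = 15 + 0.4667 × (240 − 15) = 120.008 → 120

(246, 220, 120)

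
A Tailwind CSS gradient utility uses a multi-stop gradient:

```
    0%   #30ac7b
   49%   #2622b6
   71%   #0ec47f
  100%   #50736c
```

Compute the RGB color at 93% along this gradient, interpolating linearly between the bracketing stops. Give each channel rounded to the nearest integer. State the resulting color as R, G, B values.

(64, 135, 113)

93% lies between the 71% and 100% stops, so the local fraction is t = (93 − 71)/(100 − 71) = 22/29 ≈ 0.7586.
#0ec47f → (14, 196, 127); #50736c → (80, 115, 108).
R = 14 + 0.7586 × (80 − 14) = 64.068 → 64
G = 196 + 0.7586 × (115 − 196) = 134.553 → 135
B = 127 + 0.7586 × (108 − 127) = 112.587 → 113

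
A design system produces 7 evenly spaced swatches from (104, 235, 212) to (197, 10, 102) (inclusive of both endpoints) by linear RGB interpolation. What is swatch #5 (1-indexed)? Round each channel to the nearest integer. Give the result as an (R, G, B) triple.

With 7 swatches and endpoints inclusive, swatch 5 sits at t = (5 − 1)/(7 − 1) = 4/6 ≈ 0.6667.
R = 104 + 0.6667 × (197 − 104) = 166.003 → 166
G = 235 + 0.6667 × (10 − 235) = 84.993 → 85
B = 212 + 0.6667 × (102 − 212) = 138.663 → 139

(166, 85, 139)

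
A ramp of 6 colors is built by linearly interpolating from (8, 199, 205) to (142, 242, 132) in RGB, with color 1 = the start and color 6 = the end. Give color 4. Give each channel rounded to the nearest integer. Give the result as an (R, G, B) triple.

With 6 swatches and endpoints inclusive, swatch 4 sits at t = (4 − 1)/(6 − 1) = 3/5 ≈ 0.6.
R = 8 + 0.6 × (142 − 8) = 88.4 → 88
G = 199 + 0.6 × (242 − 199) = 224.8 → 225
B = 205 + 0.6 × (132 − 205) = 161.2 → 161

(88, 225, 161)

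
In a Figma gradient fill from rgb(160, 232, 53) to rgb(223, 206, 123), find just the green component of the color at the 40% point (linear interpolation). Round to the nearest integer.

222

G = 232 + 0.4 × (206 − 232) = 221.6 → 222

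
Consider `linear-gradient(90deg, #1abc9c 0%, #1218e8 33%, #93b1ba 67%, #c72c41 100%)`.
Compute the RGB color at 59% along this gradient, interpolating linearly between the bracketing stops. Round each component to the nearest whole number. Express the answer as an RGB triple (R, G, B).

59% lies between the 33% and 67% stops, so the local fraction is t = (59 − 33)/(67 − 33) = 26/34 ≈ 0.7647.
#1218e8 → (18, 24, 232); #93b1ba → (147, 177, 186).
R = 18 + 0.7647 × (147 − 18) = 116.646 → 117
G = 24 + 0.7647 × (177 − 24) = 140.999 → 141
B = 232 + 0.7647 × (186 − 232) = 196.824 → 197

(117, 141, 197)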